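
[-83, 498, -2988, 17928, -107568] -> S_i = -83*-6^i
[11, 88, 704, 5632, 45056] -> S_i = 11*8^i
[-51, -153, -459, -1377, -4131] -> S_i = -51*3^i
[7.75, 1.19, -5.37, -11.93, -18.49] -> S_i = 7.75 + -6.56*i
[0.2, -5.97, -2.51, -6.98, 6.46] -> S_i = Random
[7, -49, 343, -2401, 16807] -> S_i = 7*-7^i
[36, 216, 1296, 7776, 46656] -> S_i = 36*6^i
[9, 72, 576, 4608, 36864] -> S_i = 9*8^i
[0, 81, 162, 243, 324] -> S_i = 0 + 81*i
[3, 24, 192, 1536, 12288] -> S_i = 3*8^i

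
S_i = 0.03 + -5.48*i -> [0.03, -5.45, -10.93, -16.41, -21.89]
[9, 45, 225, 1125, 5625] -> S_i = 9*5^i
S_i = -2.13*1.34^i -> [-2.13, -2.85, -3.82, -5.13, -6.87]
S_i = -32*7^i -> [-32, -224, -1568, -10976, -76832]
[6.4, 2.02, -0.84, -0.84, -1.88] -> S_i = Random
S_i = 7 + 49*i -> [7, 56, 105, 154, 203]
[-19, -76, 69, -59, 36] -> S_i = Random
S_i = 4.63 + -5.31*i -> [4.63, -0.68, -5.99, -11.3, -16.61]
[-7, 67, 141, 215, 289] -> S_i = -7 + 74*i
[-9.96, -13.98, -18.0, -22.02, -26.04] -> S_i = -9.96 + -4.02*i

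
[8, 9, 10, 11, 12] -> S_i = 8 + 1*i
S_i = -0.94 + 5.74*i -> [-0.94, 4.8, 10.54, 16.28, 22.02]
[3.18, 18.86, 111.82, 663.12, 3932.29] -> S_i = 3.18*5.93^i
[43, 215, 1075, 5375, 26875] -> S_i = 43*5^i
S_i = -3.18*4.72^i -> [-3.18, -15.01, -70.85, -334.39, -1578.32]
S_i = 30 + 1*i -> [30, 31, 32, 33, 34]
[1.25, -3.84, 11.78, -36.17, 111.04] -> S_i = 1.25*(-3.07)^i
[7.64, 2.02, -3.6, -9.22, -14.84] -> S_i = 7.64 + -5.62*i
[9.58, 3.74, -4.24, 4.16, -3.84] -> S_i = Random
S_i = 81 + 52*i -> [81, 133, 185, 237, 289]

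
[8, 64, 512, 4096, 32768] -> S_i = 8*8^i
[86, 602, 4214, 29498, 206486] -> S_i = 86*7^i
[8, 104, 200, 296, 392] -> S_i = 8 + 96*i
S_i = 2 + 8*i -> [2, 10, 18, 26, 34]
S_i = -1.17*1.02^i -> [-1.17, -1.19, -1.22, -1.24, -1.27]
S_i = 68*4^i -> [68, 272, 1088, 4352, 17408]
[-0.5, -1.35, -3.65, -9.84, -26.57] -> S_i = -0.50*2.70^i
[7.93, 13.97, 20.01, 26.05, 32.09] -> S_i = 7.93 + 6.04*i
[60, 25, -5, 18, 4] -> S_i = Random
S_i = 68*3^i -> [68, 204, 612, 1836, 5508]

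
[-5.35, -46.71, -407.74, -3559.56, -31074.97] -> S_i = -5.35*8.73^i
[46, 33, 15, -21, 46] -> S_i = Random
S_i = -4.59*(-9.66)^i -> [-4.59, 44.34, -428.32, 4137.56, -39968.81]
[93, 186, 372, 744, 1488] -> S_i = 93*2^i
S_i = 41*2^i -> [41, 82, 164, 328, 656]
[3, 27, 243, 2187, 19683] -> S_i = 3*9^i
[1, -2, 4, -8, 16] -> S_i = 1*-2^i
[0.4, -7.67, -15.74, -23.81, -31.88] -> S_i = 0.40 + -8.07*i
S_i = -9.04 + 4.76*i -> [-9.04, -4.28, 0.48, 5.24, 10.0]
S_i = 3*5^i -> [3, 15, 75, 375, 1875]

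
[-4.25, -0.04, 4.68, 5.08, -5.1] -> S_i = Random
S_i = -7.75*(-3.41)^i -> [-7.75, 26.43, -90.12, 307.3, -1047.9]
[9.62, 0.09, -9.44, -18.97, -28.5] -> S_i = 9.62 + -9.53*i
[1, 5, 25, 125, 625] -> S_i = 1*5^i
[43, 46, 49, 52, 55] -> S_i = 43 + 3*i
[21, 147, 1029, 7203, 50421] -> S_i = 21*7^i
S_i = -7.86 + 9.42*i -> [-7.86, 1.56, 10.98, 20.4, 29.82]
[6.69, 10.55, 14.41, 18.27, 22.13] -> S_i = 6.69 + 3.86*i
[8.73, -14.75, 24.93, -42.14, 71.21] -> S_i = 8.73*(-1.69)^i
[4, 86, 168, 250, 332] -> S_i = 4 + 82*i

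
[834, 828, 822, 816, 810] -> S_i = 834 + -6*i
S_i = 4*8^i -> [4, 32, 256, 2048, 16384]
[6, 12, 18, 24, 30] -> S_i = 6 + 6*i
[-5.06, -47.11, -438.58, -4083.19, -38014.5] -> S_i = -5.06*9.31^i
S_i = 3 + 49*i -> [3, 52, 101, 150, 199]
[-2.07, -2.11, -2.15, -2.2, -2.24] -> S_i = -2.07*1.02^i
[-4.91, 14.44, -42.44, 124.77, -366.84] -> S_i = -4.91*(-2.94)^i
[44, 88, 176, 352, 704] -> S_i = 44*2^i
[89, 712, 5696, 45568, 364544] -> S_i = 89*8^i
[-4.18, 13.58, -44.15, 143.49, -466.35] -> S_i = -4.18*(-3.25)^i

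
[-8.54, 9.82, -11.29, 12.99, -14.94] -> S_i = -8.54*(-1.15)^i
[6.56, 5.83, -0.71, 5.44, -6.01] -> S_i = Random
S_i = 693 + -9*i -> [693, 684, 675, 666, 657]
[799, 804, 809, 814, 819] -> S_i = 799 + 5*i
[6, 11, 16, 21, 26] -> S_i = 6 + 5*i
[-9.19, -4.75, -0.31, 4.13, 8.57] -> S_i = -9.19 + 4.44*i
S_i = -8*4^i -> [-8, -32, -128, -512, -2048]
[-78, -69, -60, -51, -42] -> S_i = -78 + 9*i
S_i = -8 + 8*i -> [-8, 0, 8, 16, 24]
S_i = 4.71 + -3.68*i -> [4.71, 1.03, -2.65, -6.33, -10.01]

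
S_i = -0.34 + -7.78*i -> [-0.34, -8.12, -15.9, -23.68, -31.46]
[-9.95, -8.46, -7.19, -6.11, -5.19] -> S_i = -9.95*0.85^i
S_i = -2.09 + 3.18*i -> [-2.09, 1.09, 4.27, 7.45, 10.63]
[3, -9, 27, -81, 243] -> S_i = 3*-3^i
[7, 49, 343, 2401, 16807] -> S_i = 7*7^i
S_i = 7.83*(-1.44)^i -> [7.83, -11.28, 16.24, -23.38, 33.67]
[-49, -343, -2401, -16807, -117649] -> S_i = -49*7^i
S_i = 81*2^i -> [81, 162, 324, 648, 1296]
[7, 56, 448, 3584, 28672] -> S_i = 7*8^i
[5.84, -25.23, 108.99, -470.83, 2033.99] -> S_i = 5.84*(-4.32)^i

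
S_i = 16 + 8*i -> [16, 24, 32, 40, 48]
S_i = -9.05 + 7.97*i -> [-9.05, -1.08, 6.89, 14.86, 22.83]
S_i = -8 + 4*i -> [-8, -4, 0, 4, 8]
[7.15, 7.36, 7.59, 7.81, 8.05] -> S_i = 7.15*1.03^i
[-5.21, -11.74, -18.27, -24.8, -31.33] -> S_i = -5.21 + -6.53*i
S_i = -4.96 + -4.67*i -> [-4.96, -9.63, -14.3, -18.97, -23.64]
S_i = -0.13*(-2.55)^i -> [-0.13, 0.33, -0.85, 2.16, -5.5]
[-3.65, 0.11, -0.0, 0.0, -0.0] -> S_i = -3.65*(-0.03)^i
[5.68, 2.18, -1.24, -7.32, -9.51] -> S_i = Random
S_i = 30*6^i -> [30, 180, 1080, 6480, 38880]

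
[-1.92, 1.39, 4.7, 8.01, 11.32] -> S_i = -1.92 + 3.31*i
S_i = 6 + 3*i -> [6, 9, 12, 15, 18]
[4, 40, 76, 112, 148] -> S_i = 4 + 36*i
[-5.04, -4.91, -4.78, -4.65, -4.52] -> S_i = -5.04 + 0.13*i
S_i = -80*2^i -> [-80, -160, -320, -640, -1280]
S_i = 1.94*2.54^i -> [1.94, 4.93, 12.52, 31.79, 80.75]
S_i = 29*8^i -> [29, 232, 1856, 14848, 118784]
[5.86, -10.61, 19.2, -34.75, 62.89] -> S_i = 5.86*(-1.81)^i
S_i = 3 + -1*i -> [3, 2, 1, 0, -1]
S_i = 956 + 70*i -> [956, 1026, 1096, 1166, 1236]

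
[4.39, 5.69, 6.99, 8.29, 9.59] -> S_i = 4.39 + 1.30*i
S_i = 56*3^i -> [56, 168, 504, 1512, 4536]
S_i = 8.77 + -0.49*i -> [8.77, 8.28, 7.79, 7.3, 6.81]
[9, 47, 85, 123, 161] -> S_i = 9 + 38*i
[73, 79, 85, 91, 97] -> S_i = 73 + 6*i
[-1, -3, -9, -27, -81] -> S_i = -1*3^i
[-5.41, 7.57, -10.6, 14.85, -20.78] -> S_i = -5.41*(-1.40)^i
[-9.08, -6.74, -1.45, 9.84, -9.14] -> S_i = Random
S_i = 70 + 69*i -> [70, 139, 208, 277, 346]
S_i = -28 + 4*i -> [-28, -24, -20, -16, -12]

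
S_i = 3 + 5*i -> [3, 8, 13, 18, 23]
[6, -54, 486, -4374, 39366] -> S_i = 6*-9^i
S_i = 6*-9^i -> [6, -54, 486, -4374, 39366]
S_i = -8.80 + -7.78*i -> [-8.8, -16.58, -24.36, -32.14, -39.92]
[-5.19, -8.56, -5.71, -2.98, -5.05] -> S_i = Random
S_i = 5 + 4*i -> [5, 9, 13, 17, 21]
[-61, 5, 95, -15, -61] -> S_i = Random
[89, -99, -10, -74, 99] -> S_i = Random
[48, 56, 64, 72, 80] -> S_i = 48 + 8*i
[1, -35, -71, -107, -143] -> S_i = 1 + -36*i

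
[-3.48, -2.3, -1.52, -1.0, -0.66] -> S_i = -3.48*0.66^i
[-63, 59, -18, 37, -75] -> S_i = Random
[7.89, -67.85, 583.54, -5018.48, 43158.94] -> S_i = 7.89*(-8.60)^i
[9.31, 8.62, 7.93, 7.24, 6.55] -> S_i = 9.31 + -0.69*i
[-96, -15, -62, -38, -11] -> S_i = Random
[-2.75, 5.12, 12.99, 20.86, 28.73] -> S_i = -2.75 + 7.87*i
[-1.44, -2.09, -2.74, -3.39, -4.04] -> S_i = -1.44 + -0.65*i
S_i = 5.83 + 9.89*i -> [5.83, 15.72, 25.61, 35.5, 45.39]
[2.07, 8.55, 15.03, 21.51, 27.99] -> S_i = 2.07 + 6.48*i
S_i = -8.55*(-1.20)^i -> [-8.55, 10.26, -12.31, 14.77, -17.73]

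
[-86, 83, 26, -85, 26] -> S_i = Random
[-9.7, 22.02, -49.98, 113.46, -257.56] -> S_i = -9.70*(-2.27)^i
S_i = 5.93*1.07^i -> [5.93, 6.35, 6.79, 7.26, 7.77]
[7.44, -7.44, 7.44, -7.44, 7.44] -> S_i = 7.44*(-1.00)^i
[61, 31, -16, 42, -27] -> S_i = Random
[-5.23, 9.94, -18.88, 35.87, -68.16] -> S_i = -5.23*(-1.90)^i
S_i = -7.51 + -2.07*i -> [-7.51, -9.58, -11.65, -13.72, -15.79]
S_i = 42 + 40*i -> [42, 82, 122, 162, 202]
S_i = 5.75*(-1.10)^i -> [5.75, -6.32, 6.96, -7.65, 8.42]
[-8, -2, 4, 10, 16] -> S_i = -8 + 6*i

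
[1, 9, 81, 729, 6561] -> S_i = 1*9^i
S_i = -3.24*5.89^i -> [-3.24, -19.08, -112.4, -662.05, -3899.48]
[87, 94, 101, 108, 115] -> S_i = 87 + 7*i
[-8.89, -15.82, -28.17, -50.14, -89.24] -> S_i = -8.89*1.78^i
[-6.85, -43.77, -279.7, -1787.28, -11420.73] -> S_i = -6.85*6.39^i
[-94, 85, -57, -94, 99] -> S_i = Random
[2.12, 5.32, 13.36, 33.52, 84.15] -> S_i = 2.12*2.51^i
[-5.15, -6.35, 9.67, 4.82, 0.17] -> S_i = Random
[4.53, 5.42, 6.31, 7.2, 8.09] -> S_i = 4.53 + 0.89*i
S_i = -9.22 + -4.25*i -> [-9.22, -13.47, -17.72, -21.97, -26.22]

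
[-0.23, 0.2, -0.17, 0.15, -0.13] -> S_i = -0.23*(-0.86)^i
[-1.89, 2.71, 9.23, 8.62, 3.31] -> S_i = Random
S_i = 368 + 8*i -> [368, 376, 384, 392, 400]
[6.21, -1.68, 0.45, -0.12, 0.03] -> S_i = 6.21*(-0.27)^i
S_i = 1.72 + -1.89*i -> [1.72, -0.17, -2.06, -3.95, -5.84]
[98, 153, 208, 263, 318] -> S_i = 98 + 55*i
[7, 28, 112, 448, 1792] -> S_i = 7*4^i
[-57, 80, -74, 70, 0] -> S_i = Random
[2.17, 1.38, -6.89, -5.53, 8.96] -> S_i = Random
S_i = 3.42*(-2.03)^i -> [3.42, -6.94, 14.09, -28.61, 58.08]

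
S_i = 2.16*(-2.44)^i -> [2.16, -5.27, 12.86, -31.38, 76.56]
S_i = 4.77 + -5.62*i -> [4.77, -0.85, -6.47, -12.09, -17.71]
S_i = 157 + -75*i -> [157, 82, 7, -68, -143]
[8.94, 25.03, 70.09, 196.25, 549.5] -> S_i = 8.94*2.80^i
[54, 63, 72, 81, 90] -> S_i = 54 + 9*i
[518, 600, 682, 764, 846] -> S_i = 518 + 82*i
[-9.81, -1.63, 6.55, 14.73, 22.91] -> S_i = -9.81 + 8.18*i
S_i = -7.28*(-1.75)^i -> [-7.28, 12.74, -22.3, 39.02, -68.28]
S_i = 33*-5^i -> [33, -165, 825, -4125, 20625]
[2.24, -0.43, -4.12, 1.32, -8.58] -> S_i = Random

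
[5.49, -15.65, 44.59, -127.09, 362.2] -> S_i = 5.49*(-2.85)^i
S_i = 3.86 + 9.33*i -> [3.86, 13.19, 22.52, 31.85, 41.18]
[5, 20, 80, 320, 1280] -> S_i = 5*4^i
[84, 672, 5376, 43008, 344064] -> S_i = 84*8^i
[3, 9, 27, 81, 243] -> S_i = 3*3^i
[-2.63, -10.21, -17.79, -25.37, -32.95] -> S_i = -2.63 + -7.58*i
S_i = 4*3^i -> [4, 12, 36, 108, 324]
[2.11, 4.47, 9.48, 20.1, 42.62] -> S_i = 2.11*2.12^i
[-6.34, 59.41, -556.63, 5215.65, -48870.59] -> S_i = -6.34*(-9.37)^i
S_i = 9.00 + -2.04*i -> [9.0, 6.96, 4.92, 2.88, 0.84]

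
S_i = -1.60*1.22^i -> [-1.6, -1.95, -2.38, -2.91, -3.54]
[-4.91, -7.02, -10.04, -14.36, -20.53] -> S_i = -4.91*1.43^i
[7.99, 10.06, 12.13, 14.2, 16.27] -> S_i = 7.99 + 2.07*i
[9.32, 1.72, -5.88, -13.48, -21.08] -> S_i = 9.32 + -7.60*i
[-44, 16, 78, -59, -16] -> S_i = Random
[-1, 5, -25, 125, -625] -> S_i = -1*-5^i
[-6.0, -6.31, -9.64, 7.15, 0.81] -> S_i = Random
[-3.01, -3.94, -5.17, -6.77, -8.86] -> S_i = -3.01*1.31^i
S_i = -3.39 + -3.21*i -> [-3.39, -6.6, -9.81, -13.02, -16.23]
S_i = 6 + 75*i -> [6, 81, 156, 231, 306]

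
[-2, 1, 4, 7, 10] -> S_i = -2 + 3*i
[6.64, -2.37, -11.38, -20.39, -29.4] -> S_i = 6.64 + -9.01*i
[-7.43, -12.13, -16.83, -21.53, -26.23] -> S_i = -7.43 + -4.70*i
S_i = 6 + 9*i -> [6, 15, 24, 33, 42]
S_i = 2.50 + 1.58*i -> [2.5, 4.08, 5.66, 7.24, 8.82]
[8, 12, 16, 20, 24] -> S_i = 8 + 4*i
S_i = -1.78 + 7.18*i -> [-1.78, 5.4, 12.58, 19.76, 26.94]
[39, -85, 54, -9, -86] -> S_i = Random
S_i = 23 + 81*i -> [23, 104, 185, 266, 347]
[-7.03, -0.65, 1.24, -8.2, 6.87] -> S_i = Random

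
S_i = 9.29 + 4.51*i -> [9.29, 13.8, 18.31, 22.82, 27.33]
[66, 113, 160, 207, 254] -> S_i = 66 + 47*i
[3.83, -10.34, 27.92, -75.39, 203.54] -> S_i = 3.83*(-2.70)^i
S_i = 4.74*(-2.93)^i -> [4.74, -13.89, 40.69, -119.23, 349.34]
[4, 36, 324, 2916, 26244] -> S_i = 4*9^i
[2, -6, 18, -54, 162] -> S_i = 2*-3^i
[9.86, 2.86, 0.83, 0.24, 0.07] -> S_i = 9.86*0.29^i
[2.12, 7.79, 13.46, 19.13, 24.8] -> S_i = 2.12 + 5.67*i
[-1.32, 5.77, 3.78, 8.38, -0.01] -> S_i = Random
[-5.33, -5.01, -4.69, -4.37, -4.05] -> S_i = -5.33 + 0.32*i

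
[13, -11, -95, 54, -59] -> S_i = Random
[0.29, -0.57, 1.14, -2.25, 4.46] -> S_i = 0.29*(-1.98)^i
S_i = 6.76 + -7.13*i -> [6.76, -0.37, -7.5, -14.63, -21.76]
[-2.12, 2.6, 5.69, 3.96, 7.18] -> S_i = Random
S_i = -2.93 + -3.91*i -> [-2.93, -6.84, -10.75, -14.66, -18.57]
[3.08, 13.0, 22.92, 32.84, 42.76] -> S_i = 3.08 + 9.92*i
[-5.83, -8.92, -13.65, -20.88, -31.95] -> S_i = -5.83*1.53^i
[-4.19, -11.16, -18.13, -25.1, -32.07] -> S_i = -4.19 + -6.97*i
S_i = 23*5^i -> [23, 115, 575, 2875, 14375]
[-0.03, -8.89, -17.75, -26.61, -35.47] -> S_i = -0.03 + -8.86*i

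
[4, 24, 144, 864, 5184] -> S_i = 4*6^i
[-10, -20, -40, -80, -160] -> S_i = -10*2^i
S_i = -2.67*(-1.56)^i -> [-2.67, 4.17, -6.5, 10.14, -15.81]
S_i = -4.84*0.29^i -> [-4.84, -1.4, -0.41, -0.12, -0.03]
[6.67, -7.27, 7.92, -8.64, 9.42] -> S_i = 6.67*(-1.09)^i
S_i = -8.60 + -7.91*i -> [-8.6, -16.51, -24.42, -32.33, -40.24]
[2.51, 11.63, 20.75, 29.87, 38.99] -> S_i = 2.51 + 9.12*i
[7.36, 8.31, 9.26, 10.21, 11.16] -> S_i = 7.36 + 0.95*i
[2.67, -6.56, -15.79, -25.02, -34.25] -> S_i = 2.67 + -9.23*i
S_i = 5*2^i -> [5, 10, 20, 40, 80]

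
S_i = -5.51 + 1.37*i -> [-5.51, -4.14, -2.77, -1.4, -0.03]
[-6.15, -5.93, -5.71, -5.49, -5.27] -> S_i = -6.15 + 0.22*i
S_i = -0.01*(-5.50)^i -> [-0.01, 0.06, -0.3, 1.66, -9.15]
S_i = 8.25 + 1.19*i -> [8.25, 9.44, 10.63, 11.82, 13.01]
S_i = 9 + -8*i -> [9, 1, -7, -15, -23]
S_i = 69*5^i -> [69, 345, 1725, 8625, 43125]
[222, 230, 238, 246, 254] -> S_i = 222 + 8*i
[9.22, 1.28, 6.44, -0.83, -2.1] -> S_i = Random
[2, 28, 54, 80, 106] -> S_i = 2 + 26*i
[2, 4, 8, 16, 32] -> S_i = 2*2^i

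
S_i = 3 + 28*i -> [3, 31, 59, 87, 115]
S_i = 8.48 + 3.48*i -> [8.48, 11.96, 15.44, 18.92, 22.4]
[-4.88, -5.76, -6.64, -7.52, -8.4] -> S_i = -4.88 + -0.88*i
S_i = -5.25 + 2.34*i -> [-5.25, -2.91, -0.57, 1.77, 4.11]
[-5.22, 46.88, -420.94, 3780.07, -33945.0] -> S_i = -5.22*(-8.98)^i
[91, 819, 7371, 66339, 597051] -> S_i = 91*9^i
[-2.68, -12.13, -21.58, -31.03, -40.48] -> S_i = -2.68 + -9.45*i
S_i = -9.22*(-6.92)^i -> [-9.22, 63.8, -441.51, 3055.27, -21142.45]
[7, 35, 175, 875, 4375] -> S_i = 7*5^i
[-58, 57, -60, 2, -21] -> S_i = Random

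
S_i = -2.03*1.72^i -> [-2.03, -3.49, -6.01, -10.33, -17.77]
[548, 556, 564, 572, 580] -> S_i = 548 + 8*i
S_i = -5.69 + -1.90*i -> [-5.69, -7.59, -9.49, -11.39, -13.29]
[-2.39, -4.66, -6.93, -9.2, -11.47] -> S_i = -2.39 + -2.27*i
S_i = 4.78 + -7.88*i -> [4.78, -3.1, -10.98, -18.86, -26.74]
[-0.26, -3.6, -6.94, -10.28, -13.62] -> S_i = -0.26 + -3.34*i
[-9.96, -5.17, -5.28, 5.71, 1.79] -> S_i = Random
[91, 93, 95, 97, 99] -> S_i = 91 + 2*i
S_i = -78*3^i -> [-78, -234, -702, -2106, -6318]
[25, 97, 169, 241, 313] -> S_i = 25 + 72*i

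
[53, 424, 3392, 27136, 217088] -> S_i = 53*8^i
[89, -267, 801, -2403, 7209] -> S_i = 89*-3^i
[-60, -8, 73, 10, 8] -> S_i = Random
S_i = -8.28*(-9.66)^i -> [-8.28, 79.98, -772.65, 7463.83, -72100.59]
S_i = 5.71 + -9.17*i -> [5.71, -3.46, -12.63, -21.8, -30.97]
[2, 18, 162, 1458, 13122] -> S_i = 2*9^i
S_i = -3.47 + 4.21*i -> [-3.47, 0.74, 4.95, 9.16, 13.37]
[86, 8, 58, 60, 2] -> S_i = Random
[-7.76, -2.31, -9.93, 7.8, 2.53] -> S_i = Random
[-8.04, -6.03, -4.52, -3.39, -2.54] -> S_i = -8.04*0.75^i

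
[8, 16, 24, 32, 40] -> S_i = 8 + 8*i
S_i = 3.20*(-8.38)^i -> [3.2, -26.82, 224.72, -1883.14, 15780.69]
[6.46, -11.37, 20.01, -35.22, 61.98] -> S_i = 6.46*(-1.76)^i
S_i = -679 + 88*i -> [-679, -591, -503, -415, -327]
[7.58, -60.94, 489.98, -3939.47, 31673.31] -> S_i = 7.58*(-8.04)^i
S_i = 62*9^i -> [62, 558, 5022, 45198, 406782]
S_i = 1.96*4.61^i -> [1.96, 9.04, 41.65, 192.03, 885.24]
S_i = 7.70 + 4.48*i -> [7.7, 12.18, 16.66, 21.14, 25.62]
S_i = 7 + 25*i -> [7, 32, 57, 82, 107]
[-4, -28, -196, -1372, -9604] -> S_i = -4*7^i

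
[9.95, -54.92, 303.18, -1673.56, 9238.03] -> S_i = 9.95*(-5.52)^i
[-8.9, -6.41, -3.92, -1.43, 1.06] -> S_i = -8.90 + 2.49*i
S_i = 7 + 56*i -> [7, 63, 119, 175, 231]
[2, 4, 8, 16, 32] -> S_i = 2*2^i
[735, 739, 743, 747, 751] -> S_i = 735 + 4*i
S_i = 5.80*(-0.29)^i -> [5.8, -1.68, 0.49, -0.14, 0.04]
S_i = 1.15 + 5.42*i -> [1.15, 6.57, 11.99, 17.41, 22.83]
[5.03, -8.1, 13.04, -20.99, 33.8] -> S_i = 5.03*(-1.61)^i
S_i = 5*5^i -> [5, 25, 125, 625, 3125]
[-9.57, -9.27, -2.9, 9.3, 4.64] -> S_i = Random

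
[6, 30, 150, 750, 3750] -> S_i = 6*5^i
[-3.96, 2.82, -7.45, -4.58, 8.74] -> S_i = Random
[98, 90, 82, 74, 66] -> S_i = 98 + -8*i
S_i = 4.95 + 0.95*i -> [4.95, 5.9, 6.85, 7.8, 8.75]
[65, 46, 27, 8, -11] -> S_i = 65 + -19*i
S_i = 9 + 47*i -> [9, 56, 103, 150, 197]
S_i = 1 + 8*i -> [1, 9, 17, 25, 33]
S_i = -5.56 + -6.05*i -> [-5.56, -11.61, -17.66, -23.71, -29.76]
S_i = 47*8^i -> [47, 376, 3008, 24064, 192512]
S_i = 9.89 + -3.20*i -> [9.89, 6.69, 3.49, 0.29, -2.91]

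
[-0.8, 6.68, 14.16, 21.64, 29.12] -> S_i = -0.80 + 7.48*i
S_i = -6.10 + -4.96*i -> [-6.1, -11.06, -16.02, -20.98, -25.94]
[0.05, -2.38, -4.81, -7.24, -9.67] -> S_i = 0.05 + -2.43*i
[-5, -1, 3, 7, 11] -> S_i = -5 + 4*i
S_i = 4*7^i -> [4, 28, 196, 1372, 9604]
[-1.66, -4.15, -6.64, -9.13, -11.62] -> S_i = -1.66 + -2.49*i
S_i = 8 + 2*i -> [8, 10, 12, 14, 16]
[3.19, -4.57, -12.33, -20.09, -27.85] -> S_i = 3.19 + -7.76*i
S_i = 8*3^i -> [8, 24, 72, 216, 648]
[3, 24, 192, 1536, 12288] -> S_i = 3*8^i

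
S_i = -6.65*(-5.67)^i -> [-6.65, 37.71, -213.79, 1212.19, -6873.12]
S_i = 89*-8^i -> [89, -712, 5696, -45568, 364544]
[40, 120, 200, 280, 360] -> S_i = 40 + 80*i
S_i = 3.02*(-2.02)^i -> [3.02, -6.1, 12.32, -24.89, 50.28]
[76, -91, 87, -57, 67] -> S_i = Random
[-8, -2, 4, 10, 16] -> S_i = -8 + 6*i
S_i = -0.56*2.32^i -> [-0.56, -1.3, -3.01, -6.99, -16.22]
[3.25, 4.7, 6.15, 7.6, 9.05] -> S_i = 3.25 + 1.45*i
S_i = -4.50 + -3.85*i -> [-4.5, -8.35, -12.2, -16.05, -19.9]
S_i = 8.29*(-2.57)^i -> [8.29, -21.31, 54.75, -140.72, 361.65]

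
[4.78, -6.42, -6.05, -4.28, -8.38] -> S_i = Random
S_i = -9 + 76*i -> [-9, 67, 143, 219, 295]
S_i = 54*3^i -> [54, 162, 486, 1458, 4374]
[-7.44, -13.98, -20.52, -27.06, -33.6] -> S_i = -7.44 + -6.54*i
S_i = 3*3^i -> [3, 9, 27, 81, 243]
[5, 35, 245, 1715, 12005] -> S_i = 5*7^i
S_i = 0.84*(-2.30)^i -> [0.84, -1.93, 4.44, -10.22, 23.51]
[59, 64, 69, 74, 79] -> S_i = 59 + 5*i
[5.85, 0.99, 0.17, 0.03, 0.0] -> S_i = 5.85*0.17^i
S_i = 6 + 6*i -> [6, 12, 18, 24, 30]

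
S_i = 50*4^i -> [50, 200, 800, 3200, 12800]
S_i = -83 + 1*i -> [-83, -82, -81, -80, -79]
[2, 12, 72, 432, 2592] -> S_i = 2*6^i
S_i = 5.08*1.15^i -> [5.08, 5.84, 6.72, 7.73, 8.88]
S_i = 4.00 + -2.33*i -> [4.0, 1.67, -0.66, -2.99, -5.32]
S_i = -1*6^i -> [-1, -6, -36, -216, -1296]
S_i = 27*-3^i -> [27, -81, 243, -729, 2187]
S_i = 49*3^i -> [49, 147, 441, 1323, 3969]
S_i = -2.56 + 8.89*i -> [-2.56, 6.33, 15.22, 24.11, 33.0]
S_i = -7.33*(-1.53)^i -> [-7.33, 11.21, -17.16, 26.25, -40.17]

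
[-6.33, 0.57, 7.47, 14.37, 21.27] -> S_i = -6.33 + 6.90*i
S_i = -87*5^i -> [-87, -435, -2175, -10875, -54375]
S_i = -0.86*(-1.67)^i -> [-0.86, 1.44, -2.4, 4.01, -6.69]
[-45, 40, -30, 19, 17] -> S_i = Random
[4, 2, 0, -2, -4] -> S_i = 4 + -2*i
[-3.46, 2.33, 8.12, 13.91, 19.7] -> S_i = -3.46 + 5.79*i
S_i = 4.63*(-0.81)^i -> [4.63, -3.75, 3.04, -2.46, 1.99]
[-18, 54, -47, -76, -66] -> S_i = Random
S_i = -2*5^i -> [-2, -10, -50, -250, -1250]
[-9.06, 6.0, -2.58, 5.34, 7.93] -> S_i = Random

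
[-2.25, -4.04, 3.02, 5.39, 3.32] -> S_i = Random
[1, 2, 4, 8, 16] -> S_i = 1*2^i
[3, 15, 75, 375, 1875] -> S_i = 3*5^i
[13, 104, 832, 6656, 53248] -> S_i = 13*8^i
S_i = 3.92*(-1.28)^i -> [3.92, -5.02, 6.42, -8.22, 10.52]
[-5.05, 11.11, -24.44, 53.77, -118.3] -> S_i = -5.05*(-2.20)^i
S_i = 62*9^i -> [62, 558, 5022, 45198, 406782]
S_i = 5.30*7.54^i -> [5.3, 39.96, 301.31, 2271.9, 17130.15]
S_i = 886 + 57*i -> [886, 943, 1000, 1057, 1114]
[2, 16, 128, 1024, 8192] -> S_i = 2*8^i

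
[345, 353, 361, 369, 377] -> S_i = 345 + 8*i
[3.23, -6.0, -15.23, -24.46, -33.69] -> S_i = 3.23 + -9.23*i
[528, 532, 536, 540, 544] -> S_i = 528 + 4*i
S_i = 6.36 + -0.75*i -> [6.36, 5.61, 4.86, 4.11, 3.36]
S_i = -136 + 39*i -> [-136, -97, -58, -19, 20]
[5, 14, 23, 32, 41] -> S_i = 5 + 9*i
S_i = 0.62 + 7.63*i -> [0.62, 8.25, 15.88, 23.51, 31.14]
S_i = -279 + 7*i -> [-279, -272, -265, -258, -251]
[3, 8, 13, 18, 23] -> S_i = 3 + 5*i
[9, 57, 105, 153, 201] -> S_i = 9 + 48*i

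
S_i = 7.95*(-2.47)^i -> [7.95, -19.64, 48.5, -119.8, 295.91]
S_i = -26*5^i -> [-26, -130, -650, -3250, -16250]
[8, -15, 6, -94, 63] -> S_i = Random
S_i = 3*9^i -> [3, 27, 243, 2187, 19683]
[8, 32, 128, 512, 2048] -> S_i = 8*4^i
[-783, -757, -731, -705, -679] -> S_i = -783 + 26*i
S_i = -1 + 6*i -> [-1, 5, 11, 17, 23]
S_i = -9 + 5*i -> [-9, -4, 1, 6, 11]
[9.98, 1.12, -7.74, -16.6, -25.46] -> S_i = 9.98 + -8.86*i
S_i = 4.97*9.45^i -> [4.97, 46.97, 443.83, 4194.23, 39635.43]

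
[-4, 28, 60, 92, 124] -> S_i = -4 + 32*i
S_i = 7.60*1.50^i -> [7.6, 11.4, 17.1, 25.65, 38.48]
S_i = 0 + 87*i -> [0, 87, 174, 261, 348]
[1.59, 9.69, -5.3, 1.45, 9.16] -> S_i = Random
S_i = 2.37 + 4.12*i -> [2.37, 6.49, 10.61, 14.73, 18.85]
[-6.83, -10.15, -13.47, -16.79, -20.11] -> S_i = -6.83 + -3.32*i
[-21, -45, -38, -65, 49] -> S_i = Random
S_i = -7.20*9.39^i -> [-7.2, -67.61, -634.84, -5961.14, -55975.1]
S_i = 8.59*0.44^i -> [8.59, 3.78, 1.66, 0.73, 0.32]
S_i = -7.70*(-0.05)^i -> [-7.7, 0.38, -0.02, 0.0, -0.0]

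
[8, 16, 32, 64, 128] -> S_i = 8*2^i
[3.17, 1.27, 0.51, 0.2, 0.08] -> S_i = 3.17*0.40^i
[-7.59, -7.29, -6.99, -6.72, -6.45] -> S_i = -7.59*0.96^i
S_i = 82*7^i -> [82, 574, 4018, 28126, 196882]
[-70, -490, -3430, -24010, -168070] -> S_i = -70*7^i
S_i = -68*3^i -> [-68, -204, -612, -1836, -5508]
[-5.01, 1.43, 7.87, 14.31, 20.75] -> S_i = -5.01 + 6.44*i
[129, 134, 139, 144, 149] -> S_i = 129 + 5*i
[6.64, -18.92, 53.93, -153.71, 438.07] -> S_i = 6.64*(-2.85)^i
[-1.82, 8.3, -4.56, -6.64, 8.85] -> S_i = Random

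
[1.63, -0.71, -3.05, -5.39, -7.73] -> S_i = 1.63 + -2.34*i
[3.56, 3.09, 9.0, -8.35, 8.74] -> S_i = Random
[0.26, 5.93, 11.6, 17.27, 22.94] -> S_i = 0.26 + 5.67*i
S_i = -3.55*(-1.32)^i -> [-3.55, 4.69, -6.19, 8.16, -10.78]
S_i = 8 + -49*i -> [8, -41, -90, -139, -188]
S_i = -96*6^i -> [-96, -576, -3456, -20736, -124416]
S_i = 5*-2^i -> [5, -10, 20, -40, 80]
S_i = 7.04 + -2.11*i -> [7.04, 4.93, 2.82, 0.71, -1.4]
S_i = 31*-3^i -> [31, -93, 279, -837, 2511]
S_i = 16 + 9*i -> [16, 25, 34, 43, 52]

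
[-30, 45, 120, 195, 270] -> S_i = -30 + 75*i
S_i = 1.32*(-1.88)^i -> [1.32, -2.48, 4.67, -8.77, 16.49]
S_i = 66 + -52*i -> [66, 14, -38, -90, -142]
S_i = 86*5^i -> [86, 430, 2150, 10750, 53750]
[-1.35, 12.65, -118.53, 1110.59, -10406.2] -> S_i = -1.35*(-9.37)^i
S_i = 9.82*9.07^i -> [9.82, 89.07, 807.84, 7327.12, 66456.99]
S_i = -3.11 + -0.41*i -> [-3.11, -3.52, -3.93, -4.34, -4.75]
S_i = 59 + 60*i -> [59, 119, 179, 239, 299]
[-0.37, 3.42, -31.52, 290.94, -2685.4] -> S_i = -0.37*(-9.23)^i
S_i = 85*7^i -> [85, 595, 4165, 29155, 204085]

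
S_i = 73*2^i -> [73, 146, 292, 584, 1168]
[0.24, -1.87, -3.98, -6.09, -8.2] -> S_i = 0.24 + -2.11*i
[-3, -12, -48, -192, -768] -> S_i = -3*4^i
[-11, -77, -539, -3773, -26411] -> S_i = -11*7^i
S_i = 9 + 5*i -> [9, 14, 19, 24, 29]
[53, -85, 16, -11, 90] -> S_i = Random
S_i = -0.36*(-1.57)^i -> [-0.36, 0.57, -0.89, 1.39, -2.19]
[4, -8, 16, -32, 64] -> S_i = 4*-2^i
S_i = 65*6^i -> [65, 390, 2340, 14040, 84240]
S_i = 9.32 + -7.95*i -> [9.32, 1.37, -6.58, -14.53, -22.48]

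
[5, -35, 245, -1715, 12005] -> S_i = 5*-7^i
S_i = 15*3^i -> [15, 45, 135, 405, 1215]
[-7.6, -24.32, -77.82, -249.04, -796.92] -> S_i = -7.60*3.20^i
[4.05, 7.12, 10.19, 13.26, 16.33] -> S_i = 4.05 + 3.07*i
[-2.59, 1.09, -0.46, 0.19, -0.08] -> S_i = -2.59*(-0.42)^i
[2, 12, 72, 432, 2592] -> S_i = 2*6^i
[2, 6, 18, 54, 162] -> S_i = 2*3^i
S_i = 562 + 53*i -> [562, 615, 668, 721, 774]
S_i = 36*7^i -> [36, 252, 1764, 12348, 86436]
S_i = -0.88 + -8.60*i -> [-0.88, -9.48, -18.08, -26.68, -35.28]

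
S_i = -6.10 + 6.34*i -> [-6.1, 0.24, 6.58, 12.92, 19.26]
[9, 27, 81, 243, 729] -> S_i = 9*3^i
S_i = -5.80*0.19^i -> [-5.8, -1.1, -0.21, -0.04, -0.01]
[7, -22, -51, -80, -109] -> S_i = 7 + -29*i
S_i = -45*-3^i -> [-45, 135, -405, 1215, -3645]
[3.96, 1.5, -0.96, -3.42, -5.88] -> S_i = 3.96 + -2.46*i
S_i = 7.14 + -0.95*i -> [7.14, 6.19, 5.24, 4.29, 3.34]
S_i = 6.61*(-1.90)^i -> [6.61, -12.56, 23.86, -45.34, 86.14]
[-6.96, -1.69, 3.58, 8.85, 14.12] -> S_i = -6.96 + 5.27*i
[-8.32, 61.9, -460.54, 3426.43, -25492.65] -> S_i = -8.32*(-7.44)^i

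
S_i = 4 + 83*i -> [4, 87, 170, 253, 336]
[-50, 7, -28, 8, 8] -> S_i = Random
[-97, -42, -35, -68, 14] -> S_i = Random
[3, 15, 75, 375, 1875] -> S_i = 3*5^i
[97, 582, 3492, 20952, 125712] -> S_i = 97*6^i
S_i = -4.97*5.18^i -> [-4.97, -25.74, -133.36, -690.79, -3578.29]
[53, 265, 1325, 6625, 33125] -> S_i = 53*5^i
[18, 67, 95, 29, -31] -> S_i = Random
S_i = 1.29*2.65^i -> [1.29, 3.42, 9.06, 24.01, 63.62]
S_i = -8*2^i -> [-8, -16, -32, -64, -128]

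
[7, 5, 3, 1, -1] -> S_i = 7 + -2*i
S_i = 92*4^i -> [92, 368, 1472, 5888, 23552]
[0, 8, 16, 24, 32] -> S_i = 0 + 8*i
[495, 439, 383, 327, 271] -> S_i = 495 + -56*i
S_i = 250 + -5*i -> [250, 245, 240, 235, 230]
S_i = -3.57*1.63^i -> [-3.57, -5.82, -9.49, -15.46, -25.2]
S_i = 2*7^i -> [2, 14, 98, 686, 4802]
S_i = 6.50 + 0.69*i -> [6.5, 7.19, 7.88, 8.57, 9.26]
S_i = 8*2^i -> [8, 16, 32, 64, 128]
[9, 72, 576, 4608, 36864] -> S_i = 9*8^i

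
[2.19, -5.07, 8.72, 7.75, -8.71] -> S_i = Random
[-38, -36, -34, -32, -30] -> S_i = -38 + 2*i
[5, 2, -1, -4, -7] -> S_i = 5 + -3*i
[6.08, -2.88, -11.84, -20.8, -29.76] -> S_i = 6.08 + -8.96*i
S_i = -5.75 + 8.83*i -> [-5.75, 3.08, 11.91, 20.74, 29.57]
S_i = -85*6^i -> [-85, -510, -3060, -18360, -110160]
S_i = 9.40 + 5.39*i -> [9.4, 14.79, 20.18, 25.57, 30.96]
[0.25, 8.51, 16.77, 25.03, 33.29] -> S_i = 0.25 + 8.26*i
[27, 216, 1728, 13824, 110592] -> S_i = 27*8^i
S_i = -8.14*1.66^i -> [-8.14, -13.51, -22.43, -37.23, -61.81]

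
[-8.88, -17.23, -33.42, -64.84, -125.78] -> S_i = -8.88*1.94^i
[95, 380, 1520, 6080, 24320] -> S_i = 95*4^i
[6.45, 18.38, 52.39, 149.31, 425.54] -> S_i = 6.45*2.85^i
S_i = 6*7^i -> [6, 42, 294, 2058, 14406]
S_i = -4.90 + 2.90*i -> [-4.9, -2.0, 0.9, 3.8, 6.7]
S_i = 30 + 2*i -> [30, 32, 34, 36, 38]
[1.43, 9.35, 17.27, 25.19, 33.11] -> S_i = 1.43 + 7.92*i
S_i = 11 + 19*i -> [11, 30, 49, 68, 87]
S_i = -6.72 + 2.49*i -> [-6.72, -4.23, -1.74, 0.75, 3.24]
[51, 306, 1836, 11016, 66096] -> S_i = 51*6^i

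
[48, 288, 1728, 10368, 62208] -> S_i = 48*6^i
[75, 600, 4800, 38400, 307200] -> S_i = 75*8^i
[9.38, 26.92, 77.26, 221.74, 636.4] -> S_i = 9.38*2.87^i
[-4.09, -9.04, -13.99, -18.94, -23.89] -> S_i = -4.09 + -4.95*i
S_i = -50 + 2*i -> [-50, -48, -46, -44, -42]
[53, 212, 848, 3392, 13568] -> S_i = 53*4^i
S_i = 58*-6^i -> [58, -348, 2088, -12528, 75168]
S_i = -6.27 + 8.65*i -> [-6.27, 2.38, 11.03, 19.68, 28.33]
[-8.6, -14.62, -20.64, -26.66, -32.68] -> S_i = -8.60 + -6.02*i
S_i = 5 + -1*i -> [5, 4, 3, 2, 1]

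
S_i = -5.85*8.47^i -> [-5.85, -49.55, -419.68, -3554.73, -30108.53]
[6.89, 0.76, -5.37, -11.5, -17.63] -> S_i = 6.89 + -6.13*i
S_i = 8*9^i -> [8, 72, 648, 5832, 52488]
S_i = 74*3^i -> [74, 222, 666, 1998, 5994]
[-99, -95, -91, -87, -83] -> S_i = -99 + 4*i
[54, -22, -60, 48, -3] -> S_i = Random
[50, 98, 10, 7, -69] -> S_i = Random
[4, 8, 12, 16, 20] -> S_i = 4 + 4*i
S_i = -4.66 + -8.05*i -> [-4.66, -12.71, -20.76, -28.81, -36.86]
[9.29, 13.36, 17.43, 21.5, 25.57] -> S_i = 9.29 + 4.07*i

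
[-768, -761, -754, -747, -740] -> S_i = -768 + 7*i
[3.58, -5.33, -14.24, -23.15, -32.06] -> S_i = 3.58 + -8.91*i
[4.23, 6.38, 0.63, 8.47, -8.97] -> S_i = Random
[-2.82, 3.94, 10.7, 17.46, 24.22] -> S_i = -2.82 + 6.76*i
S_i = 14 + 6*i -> [14, 20, 26, 32, 38]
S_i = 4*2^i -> [4, 8, 16, 32, 64]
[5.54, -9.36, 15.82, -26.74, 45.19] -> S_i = 5.54*(-1.69)^i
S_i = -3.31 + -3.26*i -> [-3.31, -6.57, -9.83, -13.09, -16.35]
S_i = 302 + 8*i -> [302, 310, 318, 326, 334]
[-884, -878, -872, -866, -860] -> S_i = -884 + 6*i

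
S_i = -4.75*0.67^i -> [-4.75, -3.18, -2.13, -1.43, -0.96]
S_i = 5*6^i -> [5, 30, 180, 1080, 6480]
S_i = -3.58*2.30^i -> [-3.58, -8.23, -18.94, -43.56, -100.18]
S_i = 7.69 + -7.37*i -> [7.69, 0.32, -7.05, -14.42, -21.79]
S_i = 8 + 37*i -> [8, 45, 82, 119, 156]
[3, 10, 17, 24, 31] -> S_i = 3 + 7*i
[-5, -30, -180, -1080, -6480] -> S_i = -5*6^i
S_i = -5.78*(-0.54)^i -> [-5.78, 3.12, -1.69, 0.91, -0.49]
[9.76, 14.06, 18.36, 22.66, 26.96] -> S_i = 9.76 + 4.30*i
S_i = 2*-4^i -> [2, -8, 32, -128, 512]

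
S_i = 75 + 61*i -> [75, 136, 197, 258, 319]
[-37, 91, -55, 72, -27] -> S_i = Random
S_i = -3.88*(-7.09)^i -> [-3.88, 27.51, -195.04, 1382.84, -9804.3]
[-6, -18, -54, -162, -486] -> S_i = -6*3^i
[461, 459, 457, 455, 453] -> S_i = 461 + -2*i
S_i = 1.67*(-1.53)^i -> [1.67, -2.56, 3.91, -5.98, 9.15]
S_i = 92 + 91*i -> [92, 183, 274, 365, 456]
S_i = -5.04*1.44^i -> [-5.04, -7.26, -10.45, -15.05, -21.67]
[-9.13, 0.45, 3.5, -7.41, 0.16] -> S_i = Random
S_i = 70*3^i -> [70, 210, 630, 1890, 5670]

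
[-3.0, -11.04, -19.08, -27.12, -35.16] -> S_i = -3.00 + -8.04*i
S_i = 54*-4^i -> [54, -216, 864, -3456, 13824]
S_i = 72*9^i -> [72, 648, 5832, 52488, 472392]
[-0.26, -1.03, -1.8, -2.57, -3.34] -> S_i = -0.26 + -0.77*i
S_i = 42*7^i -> [42, 294, 2058, 14406, 100842]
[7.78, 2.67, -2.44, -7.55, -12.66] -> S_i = 7.78 + -5.11*i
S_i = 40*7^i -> [40, 280, 1960, 13720, 96040]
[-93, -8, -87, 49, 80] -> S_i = Random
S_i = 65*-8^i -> [65, -520, 4160, -33280, 266240]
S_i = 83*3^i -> [83, 249, 747, 2241, 6723]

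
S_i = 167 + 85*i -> [167, 252, 337, 422, 507]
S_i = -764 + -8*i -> [-764, -772, -780, -788, -796]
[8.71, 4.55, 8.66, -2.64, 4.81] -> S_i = Random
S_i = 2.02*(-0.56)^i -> [2.02, -1.13, 0.63, -0.35, 0.2]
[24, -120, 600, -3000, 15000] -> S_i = 24*-5^i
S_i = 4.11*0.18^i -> [4.11, 0.74, 0.13, 0.02, 0.0]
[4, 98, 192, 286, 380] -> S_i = 4 + 94*i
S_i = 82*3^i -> [82, 246, 738, 2214, 6642]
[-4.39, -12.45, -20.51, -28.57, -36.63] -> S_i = -4.39 + -8.06*i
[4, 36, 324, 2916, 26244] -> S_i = 4*9^i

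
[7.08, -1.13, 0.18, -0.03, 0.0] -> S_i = 7.08*(-0.16)^i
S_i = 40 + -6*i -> [40, 34, 28, 22, 16]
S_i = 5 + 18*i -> [5, 23, 41, 59, 77]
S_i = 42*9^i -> [42, 378, 3402, 30618, 275562]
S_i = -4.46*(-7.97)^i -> [-4.46, 35.55, -283.3, 2257.93, -17995.68]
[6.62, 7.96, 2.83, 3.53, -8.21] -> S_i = Random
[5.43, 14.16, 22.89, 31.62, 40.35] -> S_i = 5.43 + 8.73*i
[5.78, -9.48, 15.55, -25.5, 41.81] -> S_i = 5.78*(-1.64)^i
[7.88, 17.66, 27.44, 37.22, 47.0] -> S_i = 7.88 + 9.78*i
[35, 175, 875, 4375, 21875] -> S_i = 35*5^i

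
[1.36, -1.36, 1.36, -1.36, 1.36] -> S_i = 1.36*(-1.00)^i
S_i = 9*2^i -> [9, 18, 36, 72, 144]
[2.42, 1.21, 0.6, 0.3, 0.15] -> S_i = 2.42*0.50^i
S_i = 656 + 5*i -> [656, 661, 666, 671, 676]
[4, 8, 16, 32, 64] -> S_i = 4*2^i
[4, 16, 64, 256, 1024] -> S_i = 4*4^i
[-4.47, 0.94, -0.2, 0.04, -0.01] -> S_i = -4.47*(-0.21)^i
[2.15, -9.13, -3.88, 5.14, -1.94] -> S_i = Random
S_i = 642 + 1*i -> [642, 643, 644, 645, 646]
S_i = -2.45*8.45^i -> [-2.45, -20.7, -174.94, -1478.21, -12490.88]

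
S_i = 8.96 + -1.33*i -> [8.96, 7.63, 6.3, 4.97, 3.64]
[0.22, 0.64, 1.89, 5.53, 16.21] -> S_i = 0.22*2.93^i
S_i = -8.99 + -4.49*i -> [-8.99, -13.48, -17.97, -22.46, -26.95]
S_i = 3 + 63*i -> [3, 66, 129, 192, 255]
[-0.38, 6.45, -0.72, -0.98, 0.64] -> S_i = Random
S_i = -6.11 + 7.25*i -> [-6.11, 1.14, 8.39, 15.64, 22.89]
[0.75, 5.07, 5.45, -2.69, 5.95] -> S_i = Random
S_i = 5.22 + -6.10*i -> [5.22, -0.88, -6.98, -13.08, -19.18]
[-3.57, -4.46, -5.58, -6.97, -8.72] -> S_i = -3.57*1.25^i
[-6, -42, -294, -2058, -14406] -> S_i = -6*7^i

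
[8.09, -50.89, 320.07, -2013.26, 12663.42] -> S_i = 8.09*(-6.29)^i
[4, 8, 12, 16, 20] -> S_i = 4 + 4*i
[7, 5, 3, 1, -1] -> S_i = 7 + -2*i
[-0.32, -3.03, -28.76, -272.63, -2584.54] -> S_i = -0.32*9.48^i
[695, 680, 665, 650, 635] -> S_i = 695 + -15*i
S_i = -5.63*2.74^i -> [-5.63, -15.43, -42.27, -115.81, -317.33]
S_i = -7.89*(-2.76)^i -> [-7.89, 21.78, -60.1, 165.88, -457.84]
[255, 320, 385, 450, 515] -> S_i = 255 + 65*i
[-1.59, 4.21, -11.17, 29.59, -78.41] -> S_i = -1.59*(-2.65)^i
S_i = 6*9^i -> [6, 54, 486, 4374, 39366]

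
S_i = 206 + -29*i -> [206, 177, 148, 119, 90]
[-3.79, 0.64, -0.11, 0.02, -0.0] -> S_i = -3.79*(-0.17)^i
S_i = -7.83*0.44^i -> [-7.83, -3.45, -1.52, -0.67, -0.29]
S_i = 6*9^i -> [6, 54, 486, 4374, 39366]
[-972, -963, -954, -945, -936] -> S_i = -972 + 9*i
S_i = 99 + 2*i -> [99, 101, 103, 105, 107]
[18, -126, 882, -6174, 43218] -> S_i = 18*-7^i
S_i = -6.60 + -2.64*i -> [-6.6, -9.24, -11.88, -14.52, -17.16]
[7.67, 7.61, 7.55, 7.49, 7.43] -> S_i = 7.67 + -0.06*i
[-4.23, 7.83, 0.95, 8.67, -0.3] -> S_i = Random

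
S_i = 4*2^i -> [4, 8, 16, 32, 64]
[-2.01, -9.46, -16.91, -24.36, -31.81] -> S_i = -2.01 + -7.45*i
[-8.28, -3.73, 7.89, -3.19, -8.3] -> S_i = Random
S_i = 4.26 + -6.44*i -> [4.26, -2.18, -8.62, -15.06, -21.5]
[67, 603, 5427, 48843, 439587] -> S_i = 67*9^i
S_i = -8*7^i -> [-8, -56, -392, -2744, -19208]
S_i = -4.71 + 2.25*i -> [-4.71, -2.46, -0.21, 2.04, 4.29]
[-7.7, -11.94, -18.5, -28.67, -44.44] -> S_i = -7.70*1.55^i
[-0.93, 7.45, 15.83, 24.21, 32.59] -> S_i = -0.93 + 8.38*i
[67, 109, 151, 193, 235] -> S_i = 67 + 42*i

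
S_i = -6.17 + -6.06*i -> [-6.17, -12.23, -18.29, -24.35, -30.41]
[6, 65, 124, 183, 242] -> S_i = 6 + 59*i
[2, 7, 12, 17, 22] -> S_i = 2 + 5*i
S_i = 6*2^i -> [6, 12, 24, 48, 96]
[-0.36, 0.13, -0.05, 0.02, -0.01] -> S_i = -0.36*(-0.36)^i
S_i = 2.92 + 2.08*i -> [2.92, 5.0, 7.08, 9.16, 11.24]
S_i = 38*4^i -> [38, 152, 608, 2432, 9728]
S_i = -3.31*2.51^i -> [-3.31, -8.31, -20.85, -52.34, -131.38]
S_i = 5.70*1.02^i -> [5.7, 5.81, 5.93, 6.05, 6.17]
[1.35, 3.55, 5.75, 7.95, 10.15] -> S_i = 1.35 + 2.20*i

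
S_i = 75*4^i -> [75, 300, 1200, 4800, 19200]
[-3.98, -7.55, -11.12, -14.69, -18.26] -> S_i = -3.98 + -3.57*i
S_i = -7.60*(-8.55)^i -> [-7.6, 64.98, -555.58, 4750.2, -40614.21]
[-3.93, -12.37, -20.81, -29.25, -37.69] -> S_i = -3.93 + -8.44*i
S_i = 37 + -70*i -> [37, -33, -103, -173, -243]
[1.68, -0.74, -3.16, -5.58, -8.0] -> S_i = 1.68 + -2.42*i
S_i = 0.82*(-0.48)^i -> [0.82, -0.39, 0.19, -0.09, 0.04]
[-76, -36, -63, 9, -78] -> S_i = Random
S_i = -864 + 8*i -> [-864, -856, -848, -840, -832]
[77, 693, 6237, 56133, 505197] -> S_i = 77*9^i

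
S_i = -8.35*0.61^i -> [-8.35, -5.09, -3.11, -1.9, -1.16]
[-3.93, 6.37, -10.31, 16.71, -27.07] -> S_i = -3.93*(-1.62)^i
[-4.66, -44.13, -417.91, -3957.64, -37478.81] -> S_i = -4.66*9.47^i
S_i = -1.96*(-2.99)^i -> [-1.96, 5.86, -17.52, 52.39, -156.65]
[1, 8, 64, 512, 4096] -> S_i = 1*8^i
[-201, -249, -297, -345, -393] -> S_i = -201 + -48*i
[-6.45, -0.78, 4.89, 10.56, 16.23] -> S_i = -6.45 + 5.67*i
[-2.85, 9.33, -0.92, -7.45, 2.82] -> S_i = Random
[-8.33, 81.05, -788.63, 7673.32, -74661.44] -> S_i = -8.33*(-9.73)^i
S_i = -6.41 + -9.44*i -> [-6.41, -15.85, -25.29, -34.73, -44.17]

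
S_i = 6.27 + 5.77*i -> [6.27, 12.04, 17.81, 23.58, 29.35]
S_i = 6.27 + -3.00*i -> [6.27, 3.27, 0.27, -2.73, -5.73]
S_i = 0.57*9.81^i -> [0.57, 5.59, 54.85, 538.12, 5278.99]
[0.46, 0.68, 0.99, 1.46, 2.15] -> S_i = 0.46*1.47^i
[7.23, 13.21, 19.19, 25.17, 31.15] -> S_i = 7.23 + 5.98*i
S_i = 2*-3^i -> [2, -6, 18, -54, 162]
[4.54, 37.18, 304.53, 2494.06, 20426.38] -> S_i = 4.54*8.19^i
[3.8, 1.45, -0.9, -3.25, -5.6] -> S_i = 3.80 + -2.35*i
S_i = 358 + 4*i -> [358, 362, 366, 370, 374]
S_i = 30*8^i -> [30, 240, 1920, 15360, 122880]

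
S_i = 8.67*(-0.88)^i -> [8.67, -7.63, 6.71, -5.91, 5.2]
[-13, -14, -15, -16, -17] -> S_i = -13 + -1*i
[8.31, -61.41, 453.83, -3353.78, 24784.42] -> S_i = 8.31*(-7.39)^i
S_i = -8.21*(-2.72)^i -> [-8.21, 22.33, -60.74, 165.22, -449.39]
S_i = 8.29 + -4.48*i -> [8.29, 3.81, -0.67, -5.15, -9.63]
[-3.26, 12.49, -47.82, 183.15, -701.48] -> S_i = -3.26*(-3.83)^i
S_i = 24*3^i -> [24, 72, 216, 648, 1944]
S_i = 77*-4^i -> [77, -308, 1232, -4928, 19712]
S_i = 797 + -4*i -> [797, 793, 789, 785, 781]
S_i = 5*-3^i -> [5, -15, 45, -135, 405]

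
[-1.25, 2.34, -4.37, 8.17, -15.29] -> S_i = -1.25*(-1.87)^i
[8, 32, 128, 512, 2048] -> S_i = 8*4^i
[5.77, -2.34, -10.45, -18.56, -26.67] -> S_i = 5.77 + -8.11*i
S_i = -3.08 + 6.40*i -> [-3.08, 3.32, 9.72, 16.12, 22.52]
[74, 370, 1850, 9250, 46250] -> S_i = 74*5^i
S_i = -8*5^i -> [-8, -40, -200, -1000, -5000]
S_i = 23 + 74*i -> [23, 97, 171, 245, 319]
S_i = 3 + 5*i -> [3, 8, 13, 18, 23]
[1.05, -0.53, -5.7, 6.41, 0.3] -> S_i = Random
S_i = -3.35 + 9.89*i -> [-3.35, 6.54, 16.43, 26.32, 36.21]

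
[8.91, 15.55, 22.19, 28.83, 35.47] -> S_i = 8.91 + 6.64*i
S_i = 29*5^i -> [29, 145, 725, 3625, 18125]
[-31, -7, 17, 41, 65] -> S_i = -31 + 24*i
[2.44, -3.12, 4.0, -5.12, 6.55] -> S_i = 2.44*(-1.28)^i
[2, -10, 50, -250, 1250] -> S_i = 2*-5^i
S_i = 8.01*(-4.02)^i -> [8.01, -32.2, 129.44, -520.37, 2091.88]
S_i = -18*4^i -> [-18, -72, -288, -1152, -4608]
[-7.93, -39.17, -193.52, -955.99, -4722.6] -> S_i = -7.93*4.94^i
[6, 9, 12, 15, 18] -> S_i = 6 + 3*i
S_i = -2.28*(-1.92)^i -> [-2.28, 4.38, -8.4, 16.14, -30.98]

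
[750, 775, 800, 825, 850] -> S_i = 750 + 25*i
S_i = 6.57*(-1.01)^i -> [6.57, -6.64, 6.7, -6.77, 6.84]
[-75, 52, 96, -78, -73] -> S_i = Random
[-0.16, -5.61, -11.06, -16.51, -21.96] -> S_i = -0.16 + -5.45*i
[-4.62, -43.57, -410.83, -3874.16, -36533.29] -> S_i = -4.62*9.43^i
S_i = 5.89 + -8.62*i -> [5.89, -2.73, -11.35, -19.97, -28.59]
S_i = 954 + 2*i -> [954, 956, 958, 960, 962]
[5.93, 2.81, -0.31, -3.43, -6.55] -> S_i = 5.93 + -3.12*i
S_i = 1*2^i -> [1, 2, 4, 8, 16]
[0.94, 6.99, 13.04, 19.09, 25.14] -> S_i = 0.94 + 6.05*i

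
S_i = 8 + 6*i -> [8, 14, 20, 26, 32]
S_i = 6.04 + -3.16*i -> [6.04, 2.88, -0.28, -3.44, -6.6]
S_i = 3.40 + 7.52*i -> [3.4, 10.92, 18.44, 25.96, 33.48]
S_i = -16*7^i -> [-16, -112, -784, -5488, -38416]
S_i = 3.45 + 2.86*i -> [3.45, 6.31, 9.17, 12.03, 14.89]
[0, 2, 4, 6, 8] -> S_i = 0 + 2*i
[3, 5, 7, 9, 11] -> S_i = 3 + 2*i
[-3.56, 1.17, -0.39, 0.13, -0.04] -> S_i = -3.56*(-0.33)^i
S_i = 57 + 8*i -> [57, 65, 73, 81, 89]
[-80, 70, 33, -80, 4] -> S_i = Random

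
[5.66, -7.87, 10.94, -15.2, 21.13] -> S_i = 5.66*(-1.39)^i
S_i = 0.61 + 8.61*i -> [0.61, 9.22, 17.83, 26.44, 35.05]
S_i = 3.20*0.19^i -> [3.2, 0.61, 0.12, 0.02, 0.0]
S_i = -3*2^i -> [-3, -6, -12, -24, -48]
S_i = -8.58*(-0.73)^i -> [-8.58, 6.26, -4.57, 3.34, -2.44]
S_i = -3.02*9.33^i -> [-3.02, -28.18, -262.89, -2452.74, -22884.08]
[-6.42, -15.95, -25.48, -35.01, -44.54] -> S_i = -6.42 + -9.53*i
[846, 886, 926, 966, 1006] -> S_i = 846 + 40*i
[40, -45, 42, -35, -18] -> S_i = Random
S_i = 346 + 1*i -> [346, 347, 348, 349, 350]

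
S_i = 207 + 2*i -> [207, 209, 211, 213, 215]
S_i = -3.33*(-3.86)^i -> [-3.33, 12.85, -49.62, 191.52, -739.25]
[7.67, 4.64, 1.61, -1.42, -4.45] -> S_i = 7.67 + -3.03*i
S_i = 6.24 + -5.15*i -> [6.24, 1.09, -4.06, -9.21, -14.36]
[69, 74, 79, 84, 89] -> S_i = 69 + 5*i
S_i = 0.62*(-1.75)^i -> [0.62, -1.08, 1.9, -3.32, 5.81]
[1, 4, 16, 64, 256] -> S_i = 1*4^i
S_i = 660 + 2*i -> [660, 662, 664, 666, 668]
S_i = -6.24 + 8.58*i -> [-6.24, 2.34, 10.92, 19.5, 28.08]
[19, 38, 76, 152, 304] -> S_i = 19*2^i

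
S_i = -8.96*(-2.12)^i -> [-8.96, 19.0, -40.27, 85.37, -180.99]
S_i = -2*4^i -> [-2, -8, -32, -128, -512]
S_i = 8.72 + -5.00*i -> [8.72, 3.72, -1.28, -6.28, -11.28]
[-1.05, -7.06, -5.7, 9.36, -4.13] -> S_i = Random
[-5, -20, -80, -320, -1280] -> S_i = -5*4^i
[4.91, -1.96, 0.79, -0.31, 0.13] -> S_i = 4.91*(-0.40)^i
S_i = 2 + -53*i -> [2, -51, -104, -157, -210]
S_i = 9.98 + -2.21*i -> [9.98, 7.77, 5.56, 3.35, 1.14]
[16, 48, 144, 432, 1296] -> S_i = 16*3^i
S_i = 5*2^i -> [5, 10, 20, 40, 80]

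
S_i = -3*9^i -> [-3, -27, -243, -2187, -19683]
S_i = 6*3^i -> [6, 18, 54, 162, 486]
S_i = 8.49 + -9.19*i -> [8.49, -0.7, -9.89, -19.08, -28.27]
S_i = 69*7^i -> [69, 483, 3381, 23667, 165669]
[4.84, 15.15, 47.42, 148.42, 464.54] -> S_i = 4.84*3.13^i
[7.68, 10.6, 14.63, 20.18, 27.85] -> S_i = 7.68*1.38^i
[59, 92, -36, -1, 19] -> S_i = Random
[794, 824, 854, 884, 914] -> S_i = 794 + 30*i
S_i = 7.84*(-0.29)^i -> [7.84, -2.27, 0.66, -0.19, 0.06]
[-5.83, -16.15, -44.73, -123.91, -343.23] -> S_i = -5.83*2.77^i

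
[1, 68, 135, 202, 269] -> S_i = 1 + 67*i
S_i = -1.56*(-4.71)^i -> [-1.56, 7.35, -34.61, 163.0, -767.73]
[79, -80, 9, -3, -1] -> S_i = Random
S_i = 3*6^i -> [3, 18, 108, 648, 3888]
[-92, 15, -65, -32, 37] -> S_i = Random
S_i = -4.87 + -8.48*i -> [-4.87, -13.35, -21.83, -30.31, -38.79]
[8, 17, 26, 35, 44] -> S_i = 8 + 9*i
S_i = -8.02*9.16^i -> [-8.02, -73.46, -672.92, -6163.97, -56462.0]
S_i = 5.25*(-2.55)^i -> [5.25, -13.39, 34.14, -87.05, 221.98]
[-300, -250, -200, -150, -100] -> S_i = -300 + 50*i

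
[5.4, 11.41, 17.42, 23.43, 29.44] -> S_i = 5.40 + 6.01*i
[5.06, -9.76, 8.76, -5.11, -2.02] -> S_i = Random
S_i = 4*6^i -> [4, 24, 144, 864, 5184]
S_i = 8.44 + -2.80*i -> [8.44, 5.64, 2.84, 0.04, -2.76]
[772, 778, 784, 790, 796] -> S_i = 772 + 6*i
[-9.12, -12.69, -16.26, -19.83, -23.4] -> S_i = -9.12 + -3.57*i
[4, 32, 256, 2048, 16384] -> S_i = 4*8^i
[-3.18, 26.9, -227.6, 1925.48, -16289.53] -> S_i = -3.18*(-8.46)^i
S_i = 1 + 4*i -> [1, 5, 9, 13, 17]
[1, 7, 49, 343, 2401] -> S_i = 1*7^i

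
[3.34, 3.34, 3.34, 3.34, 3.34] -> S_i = 3.34*1.00^i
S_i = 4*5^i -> [4, 20, 100, 500, 2500]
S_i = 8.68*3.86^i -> [8.68, 33.5, 129.33, 499.21, 1926.94]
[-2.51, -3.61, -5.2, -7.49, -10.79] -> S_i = -2.51*1.44^i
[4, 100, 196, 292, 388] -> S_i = 4 + 96*i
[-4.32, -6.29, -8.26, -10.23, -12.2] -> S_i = -4.32 + -1.97*i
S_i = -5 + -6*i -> [-5, -11, -17, -23, -29]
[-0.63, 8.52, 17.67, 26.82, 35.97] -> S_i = -0.63 + 9.15*i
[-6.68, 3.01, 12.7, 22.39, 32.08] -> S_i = -6.68 + 9.69*i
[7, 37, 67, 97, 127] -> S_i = 7 + 30*i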